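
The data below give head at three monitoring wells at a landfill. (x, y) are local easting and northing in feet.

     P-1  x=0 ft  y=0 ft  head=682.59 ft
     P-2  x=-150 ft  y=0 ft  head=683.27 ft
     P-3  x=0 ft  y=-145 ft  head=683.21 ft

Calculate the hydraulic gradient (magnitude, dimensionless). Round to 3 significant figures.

0.00623

∂h/∂x = (683.27 − 682.59) / (-150 − 0) = -0.004533
∂h/∂y = (683.21 − 682.59) / (-145 − 0) = -0.004276
|∇h| = √(-0.004533² + -0.004276²) = 0.006232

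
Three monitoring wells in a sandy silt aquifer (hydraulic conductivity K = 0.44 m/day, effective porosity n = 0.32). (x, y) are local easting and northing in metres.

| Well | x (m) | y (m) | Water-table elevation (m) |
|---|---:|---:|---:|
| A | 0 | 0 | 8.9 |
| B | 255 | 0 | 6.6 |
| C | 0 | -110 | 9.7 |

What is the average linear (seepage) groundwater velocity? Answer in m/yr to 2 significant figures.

∂h/∂x = (6.6 − 8.9) / (255 − 0) = -0.009020
∂h/∂y = (9.7 − 8.9) / (-110 − 0) = -0.007273
|∇h| = √(-0.009020² + -0.007273²) = 0.01159
Seepage velocity v = K·i/n = 0.44 × 0.01159 / 0.32 = 0.01594 m/day = 5.822 m/yr.

5.8 m/yr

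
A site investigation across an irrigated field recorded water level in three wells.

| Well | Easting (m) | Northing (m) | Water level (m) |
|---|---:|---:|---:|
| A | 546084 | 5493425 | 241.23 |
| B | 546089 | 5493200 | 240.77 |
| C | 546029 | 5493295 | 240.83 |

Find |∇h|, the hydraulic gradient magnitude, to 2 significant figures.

Taking A as reference: B−A = (5, -225, -0.46); C−A = (-55, -130, -0.40).
Solve a·Δx + b·Δy = Δh: det = 5·(-130) − (-55)·(-225) = -13025.
∂h/∂x = [(-0.46)·(-130) − (-0.40)·(-225)] / -13025 = +0.002319
∂h/∂y = [5·(-0.40) − (-55)·(-0.46)] / -13025 = +0.002096
|∇h| = √(0.002319² + 0.002096²) = 0.003126

0.0031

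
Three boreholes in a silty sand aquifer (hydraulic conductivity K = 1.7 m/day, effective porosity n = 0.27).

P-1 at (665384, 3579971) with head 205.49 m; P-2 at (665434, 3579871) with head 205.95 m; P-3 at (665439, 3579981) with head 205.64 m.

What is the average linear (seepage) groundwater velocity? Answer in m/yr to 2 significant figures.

Differences from P-1: to P-2 (Δx, Δy, Δh) = (50, -100, +0.46); to P-3 = (55, 10, +0.15).
Solve a·Δx + b·Δy = Δh: det = 50·10 − 55·(-100) = 6000.
∂h/∂x = [(+0.46)·10 − (+0.15)·(-100)] / 6000 = +0.003267
∂h/∂y = [50·(+0.15) − 55·(+0.46)] / 6000 = -0.002967
|∇h| = √(0.003267² + -0.002967²) = 0.004413
Seepage velocity v = K·i/n = 1.7 × 0.004413 / 0.27 = 0.02779 m/day = 10.15 m/yr.

10 m/yr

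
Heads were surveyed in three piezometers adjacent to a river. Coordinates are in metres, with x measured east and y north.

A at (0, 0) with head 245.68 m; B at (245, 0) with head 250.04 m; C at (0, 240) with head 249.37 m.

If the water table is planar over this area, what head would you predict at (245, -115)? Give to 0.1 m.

∂h/∂x = (250.04 − 245.68) / (245 − 0) = +0.01780
∂h/∂y = (249.37 − 245.68) / (240 − 0) = +0.01537
h(245, -115) = 245.68 + (+0.01780)·(245) + (+0.01537)·(-115) = 245.68 +4.360 -1.768 = 248.272 m.

248.3 m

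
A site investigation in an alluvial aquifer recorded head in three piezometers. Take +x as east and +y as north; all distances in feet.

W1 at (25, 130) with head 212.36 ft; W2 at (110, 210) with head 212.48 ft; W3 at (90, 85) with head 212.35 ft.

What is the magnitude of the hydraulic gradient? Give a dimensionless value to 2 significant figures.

0.0011

Three-point gradient (reference W1): Δ to W2 = (85, 80, +0.12), Δ to W3 = (65, -45, -0.01).
∂h/∂x = +0.0005097, ∂h/∂y = +0.0009584 (det = -9025).
|∇h| = √(0.0005097² + 0.0009584²) = 0.001086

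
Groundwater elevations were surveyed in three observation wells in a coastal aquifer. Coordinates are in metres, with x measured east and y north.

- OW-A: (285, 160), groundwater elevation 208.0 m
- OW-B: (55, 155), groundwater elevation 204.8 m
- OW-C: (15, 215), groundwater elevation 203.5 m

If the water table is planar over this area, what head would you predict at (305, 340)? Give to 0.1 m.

206.1 m

Taking OW-A as reference: OW-B−OW-A = (-230, -5, -3.2); OW-C−OW-A = (-270, 55, -4.5).
Solve a·Δx + b·Δy = Δh: det = (-230)·55 − (-270)·(-5) = -14000.
∂h/∂x = [(-3.2)·55 − (-4.5)·(-5)] / -14000 = +0.01418
∂h/∂y = [(-230)·(-4.5) − (-270)·(-3.2)] / -14000 = -0.01221
h(305, 340) = 208.0 + (+0.01418)·(20) + (-0.01221)·(180) = 208.0 +0.284 -2.199 = 206.085 m.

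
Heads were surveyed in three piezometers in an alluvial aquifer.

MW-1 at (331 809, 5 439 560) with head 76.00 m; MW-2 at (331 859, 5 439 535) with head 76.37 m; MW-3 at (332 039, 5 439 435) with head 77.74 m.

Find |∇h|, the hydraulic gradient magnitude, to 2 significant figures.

0.0067

Differences from MW-1: to MW-2 (Δx, Δy, Δh) = (50, -25, +0.37); to MW-3 = (230, -125, +1.74).
Solve a·Δx + b·Δy = Δh: det = 50·(-125) − 230·(-25) = -500.
∂h/∂x = [(+0.37)·(-125) − (+1.74)·(-25)] / -500 = +0.005500
∂h/∂y = [50·(+1.74) − 230·(+0.37)] / -500 = -0.003800
|∇h| = √(0.005500² + -0.003800²) = 0.006685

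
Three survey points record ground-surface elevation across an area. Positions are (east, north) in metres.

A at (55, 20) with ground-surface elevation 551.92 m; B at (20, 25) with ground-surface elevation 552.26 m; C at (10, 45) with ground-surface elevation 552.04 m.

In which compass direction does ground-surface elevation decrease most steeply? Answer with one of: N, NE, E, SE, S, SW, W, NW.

NE

Three-point gradient (reference A): Δ to B = (-35, 5, +0.34), Δ to C = (-45, 25, +0.12).
∂z/∂x = -0.01215, ∂z/∂y = -0.01708 (det = -650).
Steepest decrease is along −∇f = (+0.01215 E, +0.01708 N) → northeast.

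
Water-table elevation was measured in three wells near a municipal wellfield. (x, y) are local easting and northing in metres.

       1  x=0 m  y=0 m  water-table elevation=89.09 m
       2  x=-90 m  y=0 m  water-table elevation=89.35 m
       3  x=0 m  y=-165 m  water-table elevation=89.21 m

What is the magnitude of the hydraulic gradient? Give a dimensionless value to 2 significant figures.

0.0030

∂h/∂x = (89.35 − 89.09) / (-90 − 0) = -0.002889
∂h/∂y = (89.21 − 89.09) / (-165 − 0) = -0.0007273
|∇h| = √(-0.002889² + -0.0007273²) = 0.002979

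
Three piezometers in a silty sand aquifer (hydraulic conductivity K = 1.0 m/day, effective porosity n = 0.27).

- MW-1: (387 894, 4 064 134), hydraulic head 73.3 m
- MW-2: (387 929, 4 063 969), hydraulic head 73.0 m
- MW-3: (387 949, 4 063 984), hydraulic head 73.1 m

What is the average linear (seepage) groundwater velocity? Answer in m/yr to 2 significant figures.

Taking MW-1 as reference: MW-2−MW-1 = (35, -165, -0.3); MW-3−MW-1 = (55, -150, -0.2).
Determinant of the coordinate differences = 35·(-150) − 55·(-165) = 3825.
∂h/∂x = [(-0.3)·(-150) − (-0.2)·(-165)] / 3825 = +0.003137
∂h/∂y = [35·(-0.2) − 55·(-0.3)] / 3825 = +0.002484
|∇h| = √(0.003137² + 0.002484²) = 0.004001
Seepage velocity v = K·i/n = 1.0 × 0.004001 / 0.27 = 0.01482 m/day = 5.413 m/yr.

5.4 m/yr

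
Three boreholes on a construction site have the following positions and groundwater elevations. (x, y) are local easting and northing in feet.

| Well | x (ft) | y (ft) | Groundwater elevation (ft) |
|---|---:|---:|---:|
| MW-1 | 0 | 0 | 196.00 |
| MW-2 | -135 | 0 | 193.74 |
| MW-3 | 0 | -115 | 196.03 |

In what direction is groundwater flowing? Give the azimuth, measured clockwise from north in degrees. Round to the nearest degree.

271°

∂h/∂x = (193.74 − 196.00) / (-135 − 0) = +0.01674
∂h/∂y = (196.03 − 196.00) / (-115 − 0) = -0.0002609
Flow direction (−∇h) has components (-0.01674 E, +0.0002609 N).
Azimuth = atan2(E, N) = atan2(-0.01674, +0.0002609) = 270.9° ≈ 271°.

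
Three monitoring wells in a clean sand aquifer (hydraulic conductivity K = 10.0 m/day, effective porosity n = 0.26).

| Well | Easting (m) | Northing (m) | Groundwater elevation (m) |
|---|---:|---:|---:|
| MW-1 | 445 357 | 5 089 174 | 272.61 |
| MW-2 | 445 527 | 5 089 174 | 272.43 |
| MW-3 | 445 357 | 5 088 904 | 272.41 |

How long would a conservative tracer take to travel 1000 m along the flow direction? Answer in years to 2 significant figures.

∂h/∂x = (272.43 − 272.61) / (445527 − 445357) = -0.001059
∂h/∂y = (272.41 − 272.61) / (5088904 − 5089174) = +0.0007407
|∇h| = √(-0.001059² + 0.0007407²) = 0.001292
Seepage velocity v = K·i/n = 10.0 × 0.001292 / 0.26 = 0.04969 m/day.
t = 1000 / 0.04969 = 2.012e+04 days = 55.1 years.

55 years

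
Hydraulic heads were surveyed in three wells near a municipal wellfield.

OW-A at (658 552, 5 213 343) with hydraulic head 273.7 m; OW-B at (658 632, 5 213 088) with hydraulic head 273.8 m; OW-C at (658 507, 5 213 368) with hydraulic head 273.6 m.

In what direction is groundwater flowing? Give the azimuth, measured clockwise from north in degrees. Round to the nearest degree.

261°

Three-point gradient (reference OW-A): Δ to OW-B = (80, -255, +0.1), Δ to OW-C = (-45, 25, -0.1).
∂h/∂x = +0.002427, ∂h/∂y = +0.0003694 (det = -9475).
Flow direction (−∇h) has components (-0.002427 E, -0.0003694 N).
Azimuth = atan2(E, N) = atan2(-0.002427, -0.0003694) = 261.3° ≈ 261°.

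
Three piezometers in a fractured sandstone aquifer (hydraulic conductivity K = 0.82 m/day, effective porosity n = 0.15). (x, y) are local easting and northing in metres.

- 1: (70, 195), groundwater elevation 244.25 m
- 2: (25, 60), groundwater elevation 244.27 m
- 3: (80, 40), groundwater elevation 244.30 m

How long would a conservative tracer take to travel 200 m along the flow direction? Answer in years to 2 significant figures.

190 years

With h = a·x + b·y + c and 1 as origin, the differences give:
  (-45)·a + (-135)·b = +0.02
  10·a + (-155)·b = +0.05
Eliminate b (×(-155) and ×(-135), subtract): 8325·a = 3.650 → a = ∂h/∂x = +0.0004384
Back-substitute: b = ∂h/∂y = -0.0002943.
|∇h| = √(0.0004384² + -0.0002943²) = 0.000528
Seepage velocity v = K·i/n = 0.82 × 0.000528 / 0.15 = 0.002886 m/day.
t = 200 / 0.002886 = 6.93e+04 days = 190 years.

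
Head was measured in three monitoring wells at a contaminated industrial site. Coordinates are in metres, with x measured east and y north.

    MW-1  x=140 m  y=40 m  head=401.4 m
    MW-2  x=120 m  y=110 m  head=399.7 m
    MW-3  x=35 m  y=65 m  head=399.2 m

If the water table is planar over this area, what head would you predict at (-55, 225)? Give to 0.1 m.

With h = a·x + b·y + c and MW-1 as origin, the differences give:
  (-20)·a + 70·b = -1.7
  (-105)·a + 25·b = -2.2
Eliminate b (×25 and ×70, subtract): 6850·a = 111.50 → a = ∂h/∂x = +0.01628
Back-substitute: b = ∂h/∂y = -0.01964.
h(-55, 225) = 401.4 + (+0.01628)·(-195) + (-0.01964)·(185) = 401.4 -3.174 -3.632 = 394.593 m.

394.6 m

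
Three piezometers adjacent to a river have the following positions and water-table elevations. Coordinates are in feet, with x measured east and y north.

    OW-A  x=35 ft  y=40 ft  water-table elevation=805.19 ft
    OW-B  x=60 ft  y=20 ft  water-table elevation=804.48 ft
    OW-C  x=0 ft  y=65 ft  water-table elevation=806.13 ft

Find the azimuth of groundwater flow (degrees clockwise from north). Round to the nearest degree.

142°

Differences from OW-A: to OW-B (Δx, Δy, Δh) = (25, -20, -0.71); to OW-C = (-35, 25, +0.94).
Determinant of the coordinate differences = 25·25 − (-35)·(-20) = -75.
∂h/∂x = [(-0.71)·25 − (+0.94)·(-20)] / -75 = -0.01400
∂h/∂y = [25·(+0.94) − (-35)·(-0.71)] / -75 = +0.01800
Flow direction (−∇h) has components (+0.01400 E, -0.01800 N).
Azimuth = atan2(E, N) = atan2(+0.01400, -0.01800) = 142.1° ≈ 142°.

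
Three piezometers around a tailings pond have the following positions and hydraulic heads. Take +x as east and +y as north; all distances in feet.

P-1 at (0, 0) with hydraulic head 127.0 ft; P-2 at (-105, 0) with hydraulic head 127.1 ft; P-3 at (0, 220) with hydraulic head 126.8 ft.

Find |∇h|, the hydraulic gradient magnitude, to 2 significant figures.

0.0013

∂h/∂x = (127.1 − 127.0) / (-105 − 0) = -0.0009524
∂h/∂y = (126.8 − 127.0) / (220 − 0) = -0.0009091
|∇h| = √(-0.0009524² + -0.0009091²) = 0.001317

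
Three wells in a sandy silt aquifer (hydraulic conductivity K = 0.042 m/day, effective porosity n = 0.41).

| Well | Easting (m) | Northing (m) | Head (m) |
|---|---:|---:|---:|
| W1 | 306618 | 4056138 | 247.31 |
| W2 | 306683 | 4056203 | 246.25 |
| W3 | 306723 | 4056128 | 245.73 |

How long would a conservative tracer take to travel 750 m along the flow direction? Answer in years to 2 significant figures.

Differences from W1: to W2 (Δx, Δy, Δh) = (65, 65, -1.06); to W3 = (105, -10, -1.58).
Determinant of the coordinate differences = 65·(-10) − 105·65 = -7475.
∂h/∂x = [(-1.06)·(-10) − (-1.58)·65] / -7475 = -0.01516
∂h/∂y = [65·(-1.58) − 105·(-1.06)] / -7475 = -0.001151
|∇h| = √(-0.01516² + -0.001151²) = 0.0152
Seepage velocity v = K·i/n = 0.042 × 0.0152 / 0.41 = 0.001557 m/day.
t = 750 / 0.001557 = 4.817e+05 days = 1.32e+03 years.

1300 years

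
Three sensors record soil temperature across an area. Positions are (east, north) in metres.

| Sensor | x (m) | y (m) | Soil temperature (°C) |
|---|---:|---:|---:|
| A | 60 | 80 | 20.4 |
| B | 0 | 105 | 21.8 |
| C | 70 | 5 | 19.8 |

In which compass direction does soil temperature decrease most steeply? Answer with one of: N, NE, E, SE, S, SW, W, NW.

With T = a·x + b·y + c and A as origin, the differences give:
  (-60)·a + 25·b = +1.4
  10·a + (-75)·b = -0.6
Eliminate b (×(-75) and ×25, subtract): 4250·a = -90.00 → a = ∂T/∂x = -0.02118
Back-substitute: b = ∂T/∂y = +0.005176.
Steepest decrease is along −∇f = (+0.02118 E, -0.005176 N) → east.

E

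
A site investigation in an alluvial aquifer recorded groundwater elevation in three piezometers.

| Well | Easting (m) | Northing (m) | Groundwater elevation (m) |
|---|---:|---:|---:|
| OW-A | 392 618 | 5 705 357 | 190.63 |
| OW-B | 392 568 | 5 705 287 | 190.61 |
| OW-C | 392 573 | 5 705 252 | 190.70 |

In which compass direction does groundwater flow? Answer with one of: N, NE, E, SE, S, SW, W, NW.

Differences from OW-A: to OW-B (Δx, Δy, Δh) = (-50, -70, -0.02); to OW-C = (-45, -105, +0.07).
Solve a·Δx + b·Δy = Δh: det = (-50)·(-105) − (-45)·(-70) = 2100.
∂h/∂x = [(-0.02)·(-105) − (+0.07)·(-70)] / 2100 = +0.003333
∂h/∂y = [(-50)·(+0.07) − (-45)·(-0.02)] / 2100 = -0.002095
Flow = −∇h = (-0.003333 east, +0.002095 north), which points northwest.

NW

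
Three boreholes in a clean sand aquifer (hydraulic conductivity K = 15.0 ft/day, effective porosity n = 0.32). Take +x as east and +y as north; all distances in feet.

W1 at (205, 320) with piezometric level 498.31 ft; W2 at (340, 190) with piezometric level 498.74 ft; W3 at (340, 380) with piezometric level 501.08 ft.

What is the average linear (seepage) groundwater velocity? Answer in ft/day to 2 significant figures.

Taking W1 as reference: W2−W1 = (135, -130, +0.43); W3−W1 = (135, 60, +2.77).
Solve a·Δx + b·Δy = Δh: det = 135·60 − 135·(-130) = 25650.
∂h/∂x = [(+0.43)·60 − (+2.77)·(-130)] / 25650 = +0.01504
∂h/∂y = [135·(+2.77) − 135·(+0.43)] / 25650 = +0.01232
|∇h| = √(0.01504² + 0.01232²) = 0.01944
Seepage velocity v = K·i/n = 15.0 × 0.01944 / 0.32 = 0.9112 ft/day.

0.91 ft/day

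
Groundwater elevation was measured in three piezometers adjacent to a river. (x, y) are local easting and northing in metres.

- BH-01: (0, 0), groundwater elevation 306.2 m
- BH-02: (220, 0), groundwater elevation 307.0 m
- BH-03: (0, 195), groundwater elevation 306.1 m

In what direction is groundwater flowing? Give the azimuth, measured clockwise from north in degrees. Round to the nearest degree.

∂h/∂x = (307.0 − 306.2) / (220 − 0) = +0.003636
∂h/∂y = (306.1 − 306.2) / (195 − 0) = -0.0005128
Flow direction (−∇h) has components (-0.003636 E, +0.0005128 N).
Azimuth = atan2(E, N) = atan2(-0.003636, +0.0005128) = 278.0° ≈ 278°.

278°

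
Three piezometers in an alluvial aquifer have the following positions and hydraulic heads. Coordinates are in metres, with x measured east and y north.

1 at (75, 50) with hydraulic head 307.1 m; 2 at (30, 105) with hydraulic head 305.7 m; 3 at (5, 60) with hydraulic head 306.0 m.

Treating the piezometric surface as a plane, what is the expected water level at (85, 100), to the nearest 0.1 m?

306.5 m

Taking 1 as reference: 2−1 = (-45, 55, -1.4); 3−1 = (-70, 10, -1.1).
Determinant of the coordinate differences = (-45)·10 − (-70)·55 = 3400.
∂h/∂x = [(-1.4)·10 − (-1.1)·55] / 3400 = +0.01368
∂h/∂y = [(-45)·(-1.1) − (-70)·(-1.4)] / 3400 = -0.01426
h(85, 100) = 307.1 + (+0.01368)·(10) + (-0.01426)·(50) = 307.1 +0.137 -0.713 = 306.524 m.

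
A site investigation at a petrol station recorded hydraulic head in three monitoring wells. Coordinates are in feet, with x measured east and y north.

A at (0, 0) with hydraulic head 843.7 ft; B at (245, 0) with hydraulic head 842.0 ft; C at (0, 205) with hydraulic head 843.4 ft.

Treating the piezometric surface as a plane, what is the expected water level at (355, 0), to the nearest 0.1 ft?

841.2 ft

∂h/∂x = (842.0 − 843.7) / (245 − 0) = -0.006939
∂h/∂y = (843.4 − 843.7) / (205 − 0) = -0.001463
h(355, 0) = 843.7 + (-0.006939)·(355) + (-0.001463)·(0) = 843.7 -2.463 -0.000 = 841.237 ft.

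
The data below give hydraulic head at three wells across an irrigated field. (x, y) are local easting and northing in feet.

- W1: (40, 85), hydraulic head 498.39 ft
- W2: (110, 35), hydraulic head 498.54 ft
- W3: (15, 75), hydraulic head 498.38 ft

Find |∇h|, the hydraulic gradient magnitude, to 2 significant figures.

0.0019

With h = a·x + b·y + c and W1 as origin, the differences give:
  70·a + (-50)·b = +0.15
  (-25)·a + (-10)·b = -0.01
Eliminate b (×(-10) and ×(-50), subtract): -1950·a = -2.000 → a = ∂h/∂x = +0.001026
Back-substitute: b = ∂h/∂y = -0.001564.
|∇h| = √(0.001026² + -0.001564²) = 0.001871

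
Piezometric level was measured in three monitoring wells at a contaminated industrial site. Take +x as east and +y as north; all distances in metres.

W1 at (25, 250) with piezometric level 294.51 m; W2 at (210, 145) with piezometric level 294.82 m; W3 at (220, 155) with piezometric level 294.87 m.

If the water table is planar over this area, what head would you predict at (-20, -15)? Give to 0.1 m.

293.8 m

With h = a·x + b·y + c and W1 as origin, the differences give:
  185·a + (-105)·b = +0.31
  195·a + (-95)·b = +0.36
Eliminate b (×(-95) and ×(-105), subtract): 2900·a = 8.350 → a = ∂h/∂x = +0.002879
Back-substitute: b = ∂h/∂y = +0.002121.
h(-20, -15) = 294.51 + (+0.002879)·(-45) + (+0.002121)·(-265) = 294.51 -0.130 -0.562 = 293.818 m.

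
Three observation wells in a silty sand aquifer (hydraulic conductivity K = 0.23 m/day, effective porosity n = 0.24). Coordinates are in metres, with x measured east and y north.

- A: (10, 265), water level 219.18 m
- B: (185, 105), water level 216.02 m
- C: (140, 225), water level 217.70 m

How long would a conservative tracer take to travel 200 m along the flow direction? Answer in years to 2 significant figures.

Three-point gradient (reference A): Δ to B = (175, -160, -3.16), Δ to C = (130, -40, -1.48).
∂h/∂x = -0.008000, ∂h/∂y = +0.01100 (det = 13800).
|∇h| = √(-0.008000² + 0.01100²) = 0.0136
Seepage velocity v = K·i/n = 0.23 × 0.0136 / 0.24 = 0.01303 m/day.
t = 200 / 0.01303 = 1.535e+04 days = 42 years.

42 years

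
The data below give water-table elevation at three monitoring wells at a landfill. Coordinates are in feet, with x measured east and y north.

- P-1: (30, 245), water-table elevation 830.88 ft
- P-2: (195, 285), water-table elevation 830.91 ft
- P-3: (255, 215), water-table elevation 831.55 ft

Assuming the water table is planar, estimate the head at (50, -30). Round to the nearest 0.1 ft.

833.0 ft

Differences from P-1: to P-2 (Δx, Δy, Δh) = (165, 40, +0.03); to P-3 = (225, -30, +0.67).
Determinant of the coordinate differences = 165·(-30) − 225·40 = -13950.
∂h/∂x = [(+0.03)·(-30) − (+0.67)·40] / -13950 = +0.001986
∂h/∂y = [165·(+0.67) − 225·(+0.03)] / -13950 = -0.007441
h(50, -30) = 830.88 + (+0.001986)·(20) + (-0.007441)·(-275) = 830.88 +0.040 +2.046 = 832.966 ft.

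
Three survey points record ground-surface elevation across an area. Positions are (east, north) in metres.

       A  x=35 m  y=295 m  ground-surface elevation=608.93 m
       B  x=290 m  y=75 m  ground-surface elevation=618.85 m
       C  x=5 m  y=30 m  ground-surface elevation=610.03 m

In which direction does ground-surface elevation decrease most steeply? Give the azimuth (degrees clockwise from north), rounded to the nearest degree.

Taking A as reference: B−A = (255, -220, +9.92); C−A = (-30, -265, +1.10).
Solve a·Δx + b·Δy = Δz: det = 255·(-265) − (-30)·(-220) = -74175.
∂z/∂x = [(+9.92)·(-265) − (+1.10)·(-220)] / -74175 = +0.03218
∂z/∂y = [255·(+1.10) − (-30)·(+9.92)] / -74175 = -0.007794
Steepest decrease is along −∇f: components (-0.03218 E, +0.007794 N).
Azimuth = atan2(-0.03218, +0.007794) = 283.6° ≈ 284°.

284°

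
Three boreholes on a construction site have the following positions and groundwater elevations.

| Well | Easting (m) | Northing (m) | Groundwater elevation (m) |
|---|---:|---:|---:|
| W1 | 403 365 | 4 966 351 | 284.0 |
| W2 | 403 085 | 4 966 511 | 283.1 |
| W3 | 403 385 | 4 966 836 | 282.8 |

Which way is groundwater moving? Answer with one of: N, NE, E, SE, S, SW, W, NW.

NW

Taking W1 as reference: W2−W1 = (-280, 160, -0.9); W3−W1 = (20, 485, -1.2).
Solve a·Δx + b·Δy = Δh: det = (-280)·485 − 20·160 = -139000.
∂h/∂x = [(-0.9)·485 − (-1.2)·160] / -139000 = +0.001759
∂h/∂y = [(-280)·(-1.2) − 20·(-0.9)] / -139000 = -0.002547
Flow = −∇h = (-0.001759 east, +0.002547 north), which points northwest.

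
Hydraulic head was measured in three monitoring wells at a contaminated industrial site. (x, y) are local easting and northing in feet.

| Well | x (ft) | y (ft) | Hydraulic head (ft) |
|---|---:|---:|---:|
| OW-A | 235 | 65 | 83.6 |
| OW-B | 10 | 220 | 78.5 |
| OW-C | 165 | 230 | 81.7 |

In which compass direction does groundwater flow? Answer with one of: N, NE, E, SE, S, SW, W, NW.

W

Differences from OW-A: to OW-B (Δx, Δy, Δh) = (-225, 155, -5.1); to OW-C = (-70, 165, -1.9).
Solve a·Δx + b·Δy = Δh: det = (-225)·165 − (-70)·155 = -26275.
∂h/∂x = [(-5.1)·165 − (-1.9)·155] / -26275 = +0.02082
∂h/∂y = [(-225)·(-1.9) − (-70)·(-5.1)] / -26275 = -0.002683
Flow = −∇h = (-0.02082 east, +0.002683 north), which points west.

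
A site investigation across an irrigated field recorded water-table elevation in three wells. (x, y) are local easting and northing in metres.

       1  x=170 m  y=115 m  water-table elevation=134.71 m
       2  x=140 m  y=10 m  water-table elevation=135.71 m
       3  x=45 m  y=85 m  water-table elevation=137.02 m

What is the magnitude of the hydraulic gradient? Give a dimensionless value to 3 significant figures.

With h = a·x + b·y + c and 1 as origin, the differences give:
  (-30)·a + (-105)·b = +1.00
  (-125)·a + (-30)·b = +2.31
Eliminate b (×(-30) and ×(-105), subtract): -12225·a = 212.550 → a = ∂h/∂x = -0.01739
Back-substitute: b = ∂h/∂y = -0.004556.
|∇h| = √(-0.01739² + -0.004556²) = 0.01798

0.0180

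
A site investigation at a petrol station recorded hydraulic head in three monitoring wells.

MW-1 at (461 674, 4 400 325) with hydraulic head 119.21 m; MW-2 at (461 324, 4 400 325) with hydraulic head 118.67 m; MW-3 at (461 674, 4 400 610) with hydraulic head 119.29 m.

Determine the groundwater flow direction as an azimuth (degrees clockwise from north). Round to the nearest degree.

260°

∂h/∂x = (118.67 − 119.21) / (461324 − 461674) = +0.001543
∂h/∂y = (119.29 − 119.21) / (4400610 − 4400325) = +0.0002807
Flow direction (−∇h) has components (-0.001543 E, -0.0002807 N).
Azimuth = atan2(E, N) = atan2(-0.001543, -0.0002807) = 259.7° ≈ 260°.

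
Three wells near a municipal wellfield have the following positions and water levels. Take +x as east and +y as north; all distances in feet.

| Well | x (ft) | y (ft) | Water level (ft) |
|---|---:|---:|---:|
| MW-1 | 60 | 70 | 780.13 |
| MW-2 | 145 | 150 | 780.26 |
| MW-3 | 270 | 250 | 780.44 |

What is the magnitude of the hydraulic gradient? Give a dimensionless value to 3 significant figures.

0.00113

Differences from MW-1: to MW-2 (Δx, Δy, Δh) = (85, 80, +0.13); to MW-3 = (210, 180, +0.31).
Determinant of the coordinate differences = 85·180 − 210·80 = -1500.
∂h/∂x = [(+0.13)·180 − (+0.31)·80] / -1500 = +0.0009333
∂h/∂y = [85·(+0.31) − 210·(+0.13)] / -1500 = +0.0006333
|∇h| = √(0.0009333² + 0.0006333²) = 0.001128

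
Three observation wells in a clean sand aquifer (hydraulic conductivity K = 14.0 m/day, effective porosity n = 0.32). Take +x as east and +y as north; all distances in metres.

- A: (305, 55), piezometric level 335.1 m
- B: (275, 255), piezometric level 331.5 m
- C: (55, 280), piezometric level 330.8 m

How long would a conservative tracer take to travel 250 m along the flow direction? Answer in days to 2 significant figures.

With h = a·x + b·y + c and A as origin, the differences give:
  (-30)·a + 200·b = -3.6
  (-250)·a + 225·b = -4.3
Eliminate b (×225 and ×200, subtract): 43250·a = 50.00 → a = ∂h/∂x = +0.001156
Back-substitute: b = ∂h/∂y = -0.01783.
|∇h| = √(0.001156² + -0.01783²) = 0.01787
Seepage velocity v = K·i/n = 14.0 × 0.01787 / 0.32 = 0.7818 m/day.
t = 250 / 0.7818 = 319.8 days.

320 days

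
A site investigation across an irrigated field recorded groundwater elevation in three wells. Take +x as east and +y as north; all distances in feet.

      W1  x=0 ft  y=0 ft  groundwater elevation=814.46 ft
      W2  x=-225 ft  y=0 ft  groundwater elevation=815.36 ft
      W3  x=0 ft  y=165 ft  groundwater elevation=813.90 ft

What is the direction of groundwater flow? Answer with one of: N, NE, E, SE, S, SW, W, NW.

NE

∂h/∂x = (815.36 − 814.46) / (-225 − 0) = -0.004000
∂h/∂y = (813.90 − 814.46) / (165 − 0) = -0.003394
Flow = −∇h = (+0.004000 east, +0.003394 north), which points northeast.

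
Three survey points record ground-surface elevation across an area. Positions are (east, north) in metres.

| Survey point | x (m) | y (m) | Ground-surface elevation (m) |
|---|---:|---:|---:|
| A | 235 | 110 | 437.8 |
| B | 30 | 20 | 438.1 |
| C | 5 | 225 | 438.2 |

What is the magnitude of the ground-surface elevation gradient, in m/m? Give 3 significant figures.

0.00162 m/m

With z = a·x + b·y + c and A as origin, the differences give:
  (-205)·a + (-90)·b = +0.3
  (-230)·a + 115·b = +0.4
Eliminate b (×115 and ×(-90), subtract): -44275·a = 70.50 → a = ∂z/∂x = -0.001592
Back-substitute: b = ∂z/∂y = +0.0002936.
|∇f| = √(-0.001592² + 0.0002936²) = 0.001619 m/m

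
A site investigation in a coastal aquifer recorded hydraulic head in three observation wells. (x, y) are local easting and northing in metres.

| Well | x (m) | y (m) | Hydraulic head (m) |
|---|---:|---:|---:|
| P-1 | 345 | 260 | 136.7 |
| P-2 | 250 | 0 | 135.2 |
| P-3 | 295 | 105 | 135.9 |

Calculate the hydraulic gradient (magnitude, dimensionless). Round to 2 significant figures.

0.014

Taking P-1 as reference: P-2−P-1 = (-95, -260, -1.5); P-3−P-1 = (-50, -155, -0.8).
Determinant of the coordinate differences = (-95)·(-155) − (-50)·(-260) = 1725.
∂h/∂x = [(-1.5)·(-155) − (-0.8)·(-260)] / 1725 = +0.01420
∂h/∂y = [(-95)·(-0.8) − (-50)·(-1.5)] / 1725 = +0.0005797
|∇h| = √(0.01420² + 0.0005797²) = 0.01421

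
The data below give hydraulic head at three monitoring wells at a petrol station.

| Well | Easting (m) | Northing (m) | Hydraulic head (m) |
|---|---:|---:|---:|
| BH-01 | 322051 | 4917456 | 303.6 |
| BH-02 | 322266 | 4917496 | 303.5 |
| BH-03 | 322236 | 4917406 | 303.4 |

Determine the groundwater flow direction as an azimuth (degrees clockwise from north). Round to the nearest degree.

152°

Differences from BH-01: to BH-02 (Δx, Δy, Δh) = (215, 40, -0.1); to BH-03 = (185, -50, -0.2).
Solve a·Δx + b·Δy = Δh: det = 215·(-50) − 185·40 = -18150.
∂h/∂x = [(-0.1)·(-50) − (-0.2)·40] / -18150 = -0.0007163
∂h/∂y = [215·(-0.2) − 185·(-0.1)] / -18150 = +0.001350
Flow direction (−∇h) has components (+0.0007163 E, -0.001350 N).
Azimuth = atan2(E, N) = atan2(+0.0007163, -0.001350) = 152.0° ≈ 152°.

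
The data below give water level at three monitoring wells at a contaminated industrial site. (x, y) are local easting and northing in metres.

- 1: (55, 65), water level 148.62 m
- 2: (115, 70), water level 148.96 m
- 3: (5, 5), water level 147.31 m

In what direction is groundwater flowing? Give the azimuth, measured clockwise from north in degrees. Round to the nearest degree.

193°

With h = a·x + b·y + c and 1 as origin, the differences give:
  60·a + 5·b = +0.34
  (-50)·a + (-60)·b = -1.31
Eliminate b (×(-60) and ×5, subtract): -3350·a = -13.850 → a = ∂h/∂x = +0.004134
Back-substitute: b = ∂h/∂y = +0.01839.
Flow direction (−∇h) has components (-0.004134 E, -0.01839 N).
Azimuth = atan2(E, N) = atan2(-0.004134, -0.01839) = 192.7° ≈ 193°.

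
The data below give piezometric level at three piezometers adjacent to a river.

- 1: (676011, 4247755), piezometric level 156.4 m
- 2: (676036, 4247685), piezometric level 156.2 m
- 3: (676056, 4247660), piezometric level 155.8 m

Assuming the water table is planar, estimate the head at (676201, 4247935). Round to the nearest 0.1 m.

149.4 m

Taking 1 as reference: 2−1 = (25, -70, -0.2); 3−1 = (45, -95, -0.6).
Solve a·Δx + b·Δy = Δh: det = 25·(-95) − 45·(-70) = 775.
∂h/∂x = [(-0.2)·(-95) − (-0.6)·(-70)] / 775 = -0.02968
∂h/∂y = [25·(-0.6) − 45·(-0.2)] / 775 = -0.007742
h(676201, 4247935) = 156.4 + (-0.02968)·(190) + (-0.007742)·(180) = 156.4 -5.639 -1.394 = 149.368 m.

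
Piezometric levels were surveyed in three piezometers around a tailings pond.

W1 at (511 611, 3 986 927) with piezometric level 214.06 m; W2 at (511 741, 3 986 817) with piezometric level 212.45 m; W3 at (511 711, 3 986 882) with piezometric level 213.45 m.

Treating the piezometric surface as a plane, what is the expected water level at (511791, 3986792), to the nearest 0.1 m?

Differences from W1: to W2 (Δx, Δy, Δh) = (130, -110, -1.61); to W3 = (100, -45, -0.61).
Determinant of the coordinate differences = 130·(-45) − 100·(-110) = 5150.
∂h/∂x = [(-1.61)·(-45) − (-0.61)·(-110)] / 5150 = +0.001039
∂h/∂y = [130·(-0.61) − 100·(-1.61)] / 5150 = +0.01586
h(511791, 3986792) = 214.06 + (+0.001039)·(180) + (+0.01586)·(-135) = 214.06 +0.187 -2.142 = 212.105 m.

212.1 m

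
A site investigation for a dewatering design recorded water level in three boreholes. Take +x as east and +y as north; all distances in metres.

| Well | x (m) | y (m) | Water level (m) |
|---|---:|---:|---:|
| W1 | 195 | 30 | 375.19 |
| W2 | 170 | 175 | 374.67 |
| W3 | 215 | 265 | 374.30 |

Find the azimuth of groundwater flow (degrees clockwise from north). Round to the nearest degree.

012°

Three-point gradient (reference W1): Δ to W2 = (-25, 145, -0.52), Δ to W3 = (20, 235, -0.89).
∂h/∂x = -0.0007806, ∂h/∂y = -0.003721 (det = -8775).
Flow direction (−∇h) has components (+0.0007806 E, +0.003721 N).
Azimuth = atan2(E, N) = atan2(+0.0007806, +0.003721) = 11.8° ≈ 012°.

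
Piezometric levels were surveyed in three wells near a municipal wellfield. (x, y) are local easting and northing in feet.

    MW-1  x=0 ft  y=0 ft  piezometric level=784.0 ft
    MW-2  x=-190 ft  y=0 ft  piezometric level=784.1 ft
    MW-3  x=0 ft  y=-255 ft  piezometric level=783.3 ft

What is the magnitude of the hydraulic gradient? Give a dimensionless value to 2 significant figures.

0.0028

∂h/∂x = (784.1 − 784.0) / (-190 − 0) = -0.0005263
∂h/∂y = (783.3 − 784.0) / (-255 − 0) = +0.002745
|∇h| = √(-0.0005263² + 0.002745²) = 0.002795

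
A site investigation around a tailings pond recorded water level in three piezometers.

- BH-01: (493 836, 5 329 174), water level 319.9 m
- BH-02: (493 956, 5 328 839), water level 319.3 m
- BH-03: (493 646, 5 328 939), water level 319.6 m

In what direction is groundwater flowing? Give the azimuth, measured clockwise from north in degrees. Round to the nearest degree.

Differences from BH-01: to BH-02 (Δx, Δy, Δh) = (120, -335, -0.6); to BH-03 = (-190, -235, -0.3).
Solve a·Δx + b·Δy = Δh: det = 120·(-235) − (-190)·(-335) = -91850.
∂h/∂x = [(-0.6)·(-235) − (-0.3)·(-335)] / -91850 = -0.0004409
∂h/∂y = [120·(-0.3) − (-190)·(-0.6)] / -91850 = +0.001633
Flow direction (−∇h) has components (+0.0004409 E, -0.001633 N).
Azimuth = atan2(E, N) = atan2(+0.0004409, -0.001633) = 164.9° ≈ 165°.

165°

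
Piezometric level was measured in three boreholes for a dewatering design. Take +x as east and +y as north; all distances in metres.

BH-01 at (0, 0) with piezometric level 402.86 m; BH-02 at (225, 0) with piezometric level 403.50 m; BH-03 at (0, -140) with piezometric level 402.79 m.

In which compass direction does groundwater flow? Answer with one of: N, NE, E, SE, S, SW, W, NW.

W

∂h/∂x = (403.50 − 402.86) / (225 − 0) = +0.002844
∂h/∂y = (402.79 − 402.86) / (-140 − 0) = +0.0005000
Flow = −∇h = (-0.002844 east, -0.0005000 north), which points west.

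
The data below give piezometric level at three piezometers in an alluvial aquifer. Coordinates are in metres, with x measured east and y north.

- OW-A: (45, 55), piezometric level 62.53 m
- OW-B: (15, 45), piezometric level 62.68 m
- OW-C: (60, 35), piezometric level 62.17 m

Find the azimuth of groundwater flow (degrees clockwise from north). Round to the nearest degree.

142°

Differences from OW-A: to OW-B (Δx, Δy, Δh) = (-30, -10, +0.15); to OW-C = (15, -20, -0.36).
Solve a·Δx + b·Δy = Δh: det = (-30)·(-20) − 15·(-10) = 750.
∂h/∂x = [(+0.15)·(-20) − (-0.36)·(-10)] / 750 = -0.008800
∂h/∂y = [(-30)·(-0.36) − 15·(+0.15)] / 750 = +0.01140
Flow direction (−∇h) has components (+0.008800 E, -0.01140 N).
Azimuth = atan2(E, N) = atan2(+0.008800, -0.01140) = 142.3° ≈ 142°.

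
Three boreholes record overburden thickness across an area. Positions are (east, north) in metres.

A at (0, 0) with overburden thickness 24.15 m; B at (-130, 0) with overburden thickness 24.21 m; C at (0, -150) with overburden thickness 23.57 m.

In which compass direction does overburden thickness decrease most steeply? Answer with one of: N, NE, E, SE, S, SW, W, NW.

S

∂d/∂x = (24.21 − 24.15) / (-130 − 0) = -0.0004615
∂d/∂y = (23.57 − 24.15) / (-150 − 0) = +0.003867
Steepest decrease is along −∇f = (+0.0004615 E, -0.003867 N) → south.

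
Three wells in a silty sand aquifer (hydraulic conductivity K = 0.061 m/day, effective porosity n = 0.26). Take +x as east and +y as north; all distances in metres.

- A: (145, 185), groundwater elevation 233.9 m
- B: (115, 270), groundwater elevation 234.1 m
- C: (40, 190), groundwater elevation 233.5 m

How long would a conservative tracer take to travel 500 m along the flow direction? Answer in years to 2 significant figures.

Taking A as reference: B−A = (-30, 85, +0.2); C−A = (-105, 5, -0.4).
Determinant of the coordinate differences = (-30)·5 − (-105)·85 = 8775.
∂h/∂x = [(+0.2)·5 − (-0.4)·85] / 8775 = +0.003989
∂h/∂y = [(-30)·(-0.4) − (-105)·(+0.2)] / 8775 = +0.003761
|∇h| = √(0.003989² + 0.003761²) = 0.005482
Seepage velocity v = K·i/n = 0.061 × 0.005482 / 0.26 = 0.001286 m/day.
t = 500 / 0.001286 = 3.888e+05 days = 1.06e+03 years.

1100 years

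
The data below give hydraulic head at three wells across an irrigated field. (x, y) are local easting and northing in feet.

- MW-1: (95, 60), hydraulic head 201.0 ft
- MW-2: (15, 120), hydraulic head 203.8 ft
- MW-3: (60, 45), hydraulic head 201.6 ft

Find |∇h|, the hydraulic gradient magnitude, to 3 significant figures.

With h = a·x + b·y + c and MW-1 as origin, the differences give:
  (-80)·a + 60·b = +2.8
  (-35)·a + (-15)·b = +0.6
Eliminate b (×(-15) and ×60, subtract): 3300·a = -78.00 → a = ∂h/∂x = -0.02364
Back-substitute: b = ∂h/∂y = +0.01515.
|∇h| = √(-0.02364² + 0.01515²) = 0.02808

0.0281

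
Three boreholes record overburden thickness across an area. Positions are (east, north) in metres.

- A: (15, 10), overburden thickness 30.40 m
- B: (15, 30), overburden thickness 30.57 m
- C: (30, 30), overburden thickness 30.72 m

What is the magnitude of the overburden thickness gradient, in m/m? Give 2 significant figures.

0.013 m/m

Differences from A: to B (Δx, Δy, Δh) = (0, 20, +0.17); to C = (15, 20, +0.32).
Determinant of the coordinate differences = 0·20 − 15·20 = -300.
∂d/∂x = [(+0.17)·20 − (+0.32)·20] / -300 = +0.010000
∂d/∂y = [0·(+0.32) − 15·(+0.17)] / -300 = +0.008500
|∇f| = √(0.010000² + 0.008500²) = 0.01312 m/m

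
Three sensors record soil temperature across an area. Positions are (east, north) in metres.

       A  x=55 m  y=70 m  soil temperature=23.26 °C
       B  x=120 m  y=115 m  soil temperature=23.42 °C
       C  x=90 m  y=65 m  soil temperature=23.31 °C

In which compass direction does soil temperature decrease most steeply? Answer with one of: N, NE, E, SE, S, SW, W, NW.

SW

Taking A as reference: B−A = (65, 45, +0.16); C−A = (35, -5, +0.05).
Solve a·Δx + b·Δy = ΔT: det = 65·(-5) − 35·45 = -1900.
∂T/∂x = [(+0.16)·(-5) − (+0.05)·45] / -1900 = +0.001605
∂T/∂y = [65·(+0.05) − 35·(+0.16)] / -1900 = +0.001237
Steepest decrease is along −∇f = (-0.001605 E, -0.001237 N) → southwest.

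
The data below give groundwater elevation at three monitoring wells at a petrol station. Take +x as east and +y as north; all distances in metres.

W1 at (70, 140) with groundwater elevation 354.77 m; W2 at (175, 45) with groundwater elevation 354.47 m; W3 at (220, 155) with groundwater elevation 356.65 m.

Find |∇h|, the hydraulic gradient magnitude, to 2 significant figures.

Taking W1 as reference: W2−W1 = (105, -95, -0.30); W3−W1 = (150, 15, +1.88).
Determinant of the coordinate differences = 105·15 − 150·(-95) = 15825.
∂h/∂x = [(-0.30)·15 − (+1.88)·(-95)] / 15825 = +0.01100
∂h/∂y = [105·(+1.88) − 150·(-0.30)] / 15825 = +0.01532
|∇h| = √(0.01100² + 0.01532²) = 0.01886

0.019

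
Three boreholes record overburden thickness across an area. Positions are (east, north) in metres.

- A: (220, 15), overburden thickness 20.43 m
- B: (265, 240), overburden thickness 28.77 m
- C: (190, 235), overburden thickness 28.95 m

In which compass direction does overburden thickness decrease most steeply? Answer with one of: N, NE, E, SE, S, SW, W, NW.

Taking A as reference: B−A = (45, 225, +8.34); C−A = (-30, 220, +8.52).
Solve a·Δx + b·Δy = Δd: det = 45·220 − (-30)·225 = 16650.
∂d/∂x = [(+8.34)·220 − (+8.52)·225] / 16650 = -0.004937
∂d/∂y = [45·(+8.52) − (-30)·(+8.34)] / 16650 = +0.03805
Steepest decrease is along −∇f = (+0.004937 E, -0.03805 N) → south.

S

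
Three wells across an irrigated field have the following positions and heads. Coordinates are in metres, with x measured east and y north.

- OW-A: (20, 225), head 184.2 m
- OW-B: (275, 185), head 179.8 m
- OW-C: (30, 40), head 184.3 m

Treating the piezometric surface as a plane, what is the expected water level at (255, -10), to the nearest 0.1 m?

Taking OW-A as reference: OW-B−OW-A = (255, -40, -4.4); OW-C−OW-A = (10, -185, +0.1).
Determinant of the coordinate differences = 255·(-185) − 10·(-40) = -46775.
∂h/∂x = [(-4.4)·(-185) − (+0.1)·(-40)] / -46775 = -0.01749
∂h/∂y = [255·(+0.1) − 10·(-4.4)] / -46775 = -0.001486
h(255, -10) = 184.2 + (-0.01749)·(235) + (-0.001486)·(-235) = 184.2 -4.110 +0.349 = 180.439 m.

180.4 m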